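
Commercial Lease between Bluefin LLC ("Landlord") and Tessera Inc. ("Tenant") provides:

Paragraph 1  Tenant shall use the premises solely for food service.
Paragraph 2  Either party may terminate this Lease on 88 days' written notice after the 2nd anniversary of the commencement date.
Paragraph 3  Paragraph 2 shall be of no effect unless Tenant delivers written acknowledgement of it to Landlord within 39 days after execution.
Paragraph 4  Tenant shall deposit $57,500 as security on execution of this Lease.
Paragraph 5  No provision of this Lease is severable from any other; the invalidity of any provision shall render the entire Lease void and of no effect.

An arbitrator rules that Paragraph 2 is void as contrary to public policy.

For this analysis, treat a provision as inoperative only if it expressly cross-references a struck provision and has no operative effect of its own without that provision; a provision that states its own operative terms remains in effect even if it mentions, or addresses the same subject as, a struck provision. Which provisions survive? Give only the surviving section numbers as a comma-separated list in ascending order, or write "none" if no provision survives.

none

Paragraph 2 is struck. The only function of Paragraph 3 is the acknowledgement condition for Paragraph 2, so it cannot stand once Paragraph 2 is removed. Paragraph 5 provides that the Lease is not severable, so the invalidity of any one provision voids the entire Lease. No provision of the Lease survives.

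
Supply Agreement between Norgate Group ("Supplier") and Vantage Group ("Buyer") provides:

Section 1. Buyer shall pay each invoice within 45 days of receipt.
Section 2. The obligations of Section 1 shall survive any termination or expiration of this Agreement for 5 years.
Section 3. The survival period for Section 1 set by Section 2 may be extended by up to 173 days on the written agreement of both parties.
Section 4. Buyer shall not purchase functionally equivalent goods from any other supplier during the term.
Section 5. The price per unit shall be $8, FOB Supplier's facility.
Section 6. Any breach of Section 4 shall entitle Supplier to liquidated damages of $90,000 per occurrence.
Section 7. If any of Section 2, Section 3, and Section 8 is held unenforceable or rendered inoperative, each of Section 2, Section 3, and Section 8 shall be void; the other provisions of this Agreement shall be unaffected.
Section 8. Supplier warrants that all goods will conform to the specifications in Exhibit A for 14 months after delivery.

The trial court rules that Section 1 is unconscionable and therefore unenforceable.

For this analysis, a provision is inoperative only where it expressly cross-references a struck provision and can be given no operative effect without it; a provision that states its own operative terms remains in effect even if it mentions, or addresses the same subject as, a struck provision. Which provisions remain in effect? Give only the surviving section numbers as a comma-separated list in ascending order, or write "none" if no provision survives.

Section 1 is struck. Section 2 has no operative effect of its own apart from Section 1 and is therefore inoperative. Section 3 operates only by reference to Section 2, so it falls with Section 2. Section 7 declares Section 2, Section 3, and Section 8 mutually dependent; since one of them has fallen, all of them are of no effect. That brings down Section 8 as well. The remainder continues in force under Section 7. Section 4, Section 5, Section 6, and Section 7 remain in effect.

4, 5, 6, 7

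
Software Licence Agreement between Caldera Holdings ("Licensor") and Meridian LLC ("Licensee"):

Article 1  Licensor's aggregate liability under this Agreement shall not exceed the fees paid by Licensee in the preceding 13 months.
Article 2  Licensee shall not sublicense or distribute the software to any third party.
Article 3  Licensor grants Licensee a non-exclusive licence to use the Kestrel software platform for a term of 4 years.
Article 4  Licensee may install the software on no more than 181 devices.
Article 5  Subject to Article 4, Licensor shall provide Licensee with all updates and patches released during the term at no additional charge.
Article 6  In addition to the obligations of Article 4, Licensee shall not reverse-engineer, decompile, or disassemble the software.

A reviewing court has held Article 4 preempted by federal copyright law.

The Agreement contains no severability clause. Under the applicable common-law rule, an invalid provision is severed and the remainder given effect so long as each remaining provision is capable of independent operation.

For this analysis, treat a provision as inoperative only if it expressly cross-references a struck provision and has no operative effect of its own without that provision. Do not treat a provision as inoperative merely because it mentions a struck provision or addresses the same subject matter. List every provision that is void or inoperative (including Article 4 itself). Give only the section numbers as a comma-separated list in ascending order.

Article 4 is struck. Article 5 mentions Article 4 but its own obligation stands independently of Article 4, so Article 5 is not affected. Article 6 mentions Article 4 but its own obligation stands independently of Article 4, so Article 6 is not affected. No other provision's operative terms depend on Article 4. Under the stated default rule, only provisions that cannot operate independently fall away; the rest are enforced. The provisions still in force are Article 1, Article 2, Article 3, Article 5, and Article 6.

4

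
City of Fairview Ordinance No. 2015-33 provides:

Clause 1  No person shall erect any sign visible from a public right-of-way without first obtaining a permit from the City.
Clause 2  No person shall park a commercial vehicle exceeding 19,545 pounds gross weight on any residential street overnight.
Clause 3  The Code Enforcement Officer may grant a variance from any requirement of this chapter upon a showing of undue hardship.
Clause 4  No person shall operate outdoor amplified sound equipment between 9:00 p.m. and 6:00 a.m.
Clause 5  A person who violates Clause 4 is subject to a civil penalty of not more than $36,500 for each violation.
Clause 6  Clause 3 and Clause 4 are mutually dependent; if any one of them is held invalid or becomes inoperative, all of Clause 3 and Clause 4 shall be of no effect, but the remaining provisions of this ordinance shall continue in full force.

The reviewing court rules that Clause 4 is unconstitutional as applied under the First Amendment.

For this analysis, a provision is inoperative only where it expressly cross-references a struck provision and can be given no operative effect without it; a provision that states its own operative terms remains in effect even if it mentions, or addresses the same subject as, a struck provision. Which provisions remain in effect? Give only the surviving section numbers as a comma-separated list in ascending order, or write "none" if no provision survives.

Clause 4 is struck. Clause 5 has no operative effect of its own apart from Clause 4 and is therefore inoperative. Clause 6 declares Clause 3 and Clause 4 mutually dependent; since one of them has fallen, all of them are of no effect. That brings down Clause 3 as well. The remainder continues in force under Clause 6. That leaves Clause 1, Clause 2, and Clause 6 in effect.

1, 2, 6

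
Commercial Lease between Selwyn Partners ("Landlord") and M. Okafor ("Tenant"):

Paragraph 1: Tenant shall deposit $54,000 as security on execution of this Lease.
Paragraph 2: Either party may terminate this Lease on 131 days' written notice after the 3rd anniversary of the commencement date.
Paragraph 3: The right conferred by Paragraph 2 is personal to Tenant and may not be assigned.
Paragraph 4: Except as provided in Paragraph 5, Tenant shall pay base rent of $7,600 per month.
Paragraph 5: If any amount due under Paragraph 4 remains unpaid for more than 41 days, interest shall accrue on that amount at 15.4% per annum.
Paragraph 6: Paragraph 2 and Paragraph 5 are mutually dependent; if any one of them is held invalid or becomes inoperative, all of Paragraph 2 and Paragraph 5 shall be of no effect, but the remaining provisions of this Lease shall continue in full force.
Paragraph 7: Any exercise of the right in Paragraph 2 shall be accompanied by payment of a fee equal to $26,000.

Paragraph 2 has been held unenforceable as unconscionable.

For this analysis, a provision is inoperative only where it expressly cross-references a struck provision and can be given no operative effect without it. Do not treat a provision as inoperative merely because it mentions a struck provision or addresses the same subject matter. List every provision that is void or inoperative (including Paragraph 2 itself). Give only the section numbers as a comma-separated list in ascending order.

Paragraph 2 is struck. Paragraph 3 merely fixes the non-assignment of Paragraph 2; with Paragraph 2 gone it has nothing to operate on and falls away. The only function of Paragraph 7 is the exercise fee for Paragraph 2, so it cannot stand once Paragraph 2 is removed. Although Paragraph 4 refers to Paragraph 5, its operative terms do not depend on Paragraph 5, so it remains in effect. Paragraph 6 declares Paragraph 2 and Paragraph 5 mutually dependent; since one of them has fallen, all of them are of no effect. That brings down Paragraph 5 as well. The remainder continues in force under Paragraph 6. That leaves Paragraph 1, Paragraph 4, and Paragraph 6 in effect.

2, 3, 5, 7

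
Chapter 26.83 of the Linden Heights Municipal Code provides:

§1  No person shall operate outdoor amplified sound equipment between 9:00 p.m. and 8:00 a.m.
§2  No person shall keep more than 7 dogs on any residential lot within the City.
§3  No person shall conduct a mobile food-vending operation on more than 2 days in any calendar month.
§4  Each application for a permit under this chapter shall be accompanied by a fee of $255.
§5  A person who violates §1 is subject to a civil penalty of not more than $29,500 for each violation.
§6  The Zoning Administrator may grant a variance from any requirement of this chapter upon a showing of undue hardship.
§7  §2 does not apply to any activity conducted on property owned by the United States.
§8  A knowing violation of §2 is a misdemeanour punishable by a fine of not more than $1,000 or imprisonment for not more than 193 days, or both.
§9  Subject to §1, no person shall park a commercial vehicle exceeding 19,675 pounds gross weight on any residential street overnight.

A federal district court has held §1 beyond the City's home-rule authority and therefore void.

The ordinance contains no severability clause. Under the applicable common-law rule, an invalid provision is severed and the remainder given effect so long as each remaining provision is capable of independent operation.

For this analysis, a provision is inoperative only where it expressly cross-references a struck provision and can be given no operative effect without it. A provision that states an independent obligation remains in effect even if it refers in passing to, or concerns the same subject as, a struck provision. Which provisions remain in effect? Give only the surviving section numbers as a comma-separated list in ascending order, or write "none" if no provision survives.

§1 is struck. §5 merely fixes the civil penalty for violating §1; with §1 gone it has nothing to operate on and falls away. Although §9 refers to §1, its operative terms do not depend on §1, so it remains in effect. With no severability clause, the stated default rule severs what cannot stand and enforces each remaining provision that can operate on its own. That leaves §2, §3, §4, §6, §7, §8, and §9 in effect.

2, 3, 4, 6, 7, 8, 9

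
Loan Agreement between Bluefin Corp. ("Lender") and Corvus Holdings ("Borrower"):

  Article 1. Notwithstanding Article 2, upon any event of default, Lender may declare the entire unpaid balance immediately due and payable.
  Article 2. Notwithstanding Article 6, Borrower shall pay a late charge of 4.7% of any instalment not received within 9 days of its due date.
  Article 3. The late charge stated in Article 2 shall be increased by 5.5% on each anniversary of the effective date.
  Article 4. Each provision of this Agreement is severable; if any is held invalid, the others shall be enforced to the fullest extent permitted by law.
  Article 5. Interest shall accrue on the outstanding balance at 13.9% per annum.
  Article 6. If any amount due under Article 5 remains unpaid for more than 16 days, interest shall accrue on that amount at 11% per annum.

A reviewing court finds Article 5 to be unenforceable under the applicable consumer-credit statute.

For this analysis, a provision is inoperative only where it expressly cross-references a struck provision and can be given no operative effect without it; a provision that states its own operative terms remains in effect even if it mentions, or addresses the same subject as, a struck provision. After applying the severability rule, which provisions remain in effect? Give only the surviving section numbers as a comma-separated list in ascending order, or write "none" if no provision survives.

1, 2, 3, 4

Article 5 is struck. Article 6 operates only by reference to Article 5, so it falls with Article 5. Although Article 2 refers to Article 6, its operative terms do not depend on Article 6, so it remains in effect. Article 4 is a severability clause and preserves every provision that can still be given independent effect. The provisions still in force are Article 1, Article 2, Article 3, and Article 4.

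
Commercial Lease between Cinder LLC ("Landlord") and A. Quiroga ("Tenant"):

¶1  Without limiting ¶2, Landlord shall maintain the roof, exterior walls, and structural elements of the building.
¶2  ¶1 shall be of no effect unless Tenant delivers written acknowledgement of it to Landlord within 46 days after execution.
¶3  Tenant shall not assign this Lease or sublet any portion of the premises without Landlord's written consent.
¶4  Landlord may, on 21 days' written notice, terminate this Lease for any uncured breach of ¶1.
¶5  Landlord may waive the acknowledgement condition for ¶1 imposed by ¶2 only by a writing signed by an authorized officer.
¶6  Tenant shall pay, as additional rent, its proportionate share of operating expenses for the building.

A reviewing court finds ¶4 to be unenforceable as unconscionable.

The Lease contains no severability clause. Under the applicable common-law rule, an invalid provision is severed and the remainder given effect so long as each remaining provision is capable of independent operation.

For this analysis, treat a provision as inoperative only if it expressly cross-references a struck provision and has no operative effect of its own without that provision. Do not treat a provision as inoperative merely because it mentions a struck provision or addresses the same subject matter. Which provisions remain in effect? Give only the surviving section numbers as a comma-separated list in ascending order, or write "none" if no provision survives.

1, 2, 3, 5, 6

¶4 is struck. No other provision's operative terms depend on ¶4. Under the stated default rule, only provisions that cannot operate independently fall away; the rest are enforced. The provisions still in force are ¶1, ¶2, ¶3, ¶5, and ¶6.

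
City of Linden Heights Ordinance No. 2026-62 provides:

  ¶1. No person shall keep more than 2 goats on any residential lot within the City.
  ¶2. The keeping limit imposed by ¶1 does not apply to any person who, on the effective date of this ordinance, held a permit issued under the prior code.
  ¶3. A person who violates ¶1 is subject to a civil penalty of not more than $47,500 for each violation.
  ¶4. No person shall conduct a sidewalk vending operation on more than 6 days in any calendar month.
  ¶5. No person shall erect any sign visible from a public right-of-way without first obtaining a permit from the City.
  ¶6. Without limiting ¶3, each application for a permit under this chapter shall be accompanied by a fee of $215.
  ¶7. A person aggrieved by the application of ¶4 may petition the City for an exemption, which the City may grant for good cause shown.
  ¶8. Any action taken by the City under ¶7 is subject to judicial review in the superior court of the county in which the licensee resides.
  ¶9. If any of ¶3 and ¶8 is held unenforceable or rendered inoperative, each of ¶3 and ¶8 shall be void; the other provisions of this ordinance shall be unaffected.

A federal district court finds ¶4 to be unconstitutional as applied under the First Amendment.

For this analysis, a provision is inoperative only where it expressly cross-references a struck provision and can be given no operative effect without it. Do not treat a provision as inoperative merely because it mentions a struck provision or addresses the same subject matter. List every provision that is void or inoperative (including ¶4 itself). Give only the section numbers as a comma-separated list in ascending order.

3, 4, 7, 8

¶4 is struck. ¶7 has no operative effect of its own apart from ¶4 and is therefore inoperative. ¶8 has no operative effect of its own apart from ¶7 and is therefore inoperative. Although ¶6 refers to ¶3, its operative terms do not depend on ¶3, so it remains in effect. ¶9 declares ¶3 and ¶8 mutually dependent; since one of them has fallen, all of them are of no effect. That brings down ¶3 as well. The remainder continues in force under ¶9. ¶1, ¶2, ¶5, ¶6, and ¶9 remain in effect.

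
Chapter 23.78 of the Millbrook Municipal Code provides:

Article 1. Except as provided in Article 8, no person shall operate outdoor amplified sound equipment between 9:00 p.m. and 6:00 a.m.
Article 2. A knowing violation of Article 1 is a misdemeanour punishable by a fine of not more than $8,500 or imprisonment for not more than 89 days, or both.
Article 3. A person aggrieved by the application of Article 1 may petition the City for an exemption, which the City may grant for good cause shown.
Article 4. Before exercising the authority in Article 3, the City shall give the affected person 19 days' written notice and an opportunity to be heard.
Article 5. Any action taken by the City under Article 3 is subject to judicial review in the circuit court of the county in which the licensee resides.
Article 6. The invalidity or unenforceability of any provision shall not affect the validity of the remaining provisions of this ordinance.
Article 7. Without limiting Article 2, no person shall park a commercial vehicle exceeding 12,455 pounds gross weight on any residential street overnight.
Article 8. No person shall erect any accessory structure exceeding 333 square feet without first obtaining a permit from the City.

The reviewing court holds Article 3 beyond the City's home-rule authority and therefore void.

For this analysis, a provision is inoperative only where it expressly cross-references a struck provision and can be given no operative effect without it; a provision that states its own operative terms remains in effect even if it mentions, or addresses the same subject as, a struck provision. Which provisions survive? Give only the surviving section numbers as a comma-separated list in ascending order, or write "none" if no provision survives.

1, 2, 6, 7, 8

Article 3 is struck. Article 4 merely fixes the notice-and-hearing requirement for Article 3; with Article 3 gone it has nothing to operate on and falls away. Article 5 has no operative effect of its own apart from Article 3 and is therefore inoperative. Article 6 is a severability clause and preserves every provision that can still be given independent effect. Article 1, Article 2, Article 6, Article 7, and Article 8 remain in effect.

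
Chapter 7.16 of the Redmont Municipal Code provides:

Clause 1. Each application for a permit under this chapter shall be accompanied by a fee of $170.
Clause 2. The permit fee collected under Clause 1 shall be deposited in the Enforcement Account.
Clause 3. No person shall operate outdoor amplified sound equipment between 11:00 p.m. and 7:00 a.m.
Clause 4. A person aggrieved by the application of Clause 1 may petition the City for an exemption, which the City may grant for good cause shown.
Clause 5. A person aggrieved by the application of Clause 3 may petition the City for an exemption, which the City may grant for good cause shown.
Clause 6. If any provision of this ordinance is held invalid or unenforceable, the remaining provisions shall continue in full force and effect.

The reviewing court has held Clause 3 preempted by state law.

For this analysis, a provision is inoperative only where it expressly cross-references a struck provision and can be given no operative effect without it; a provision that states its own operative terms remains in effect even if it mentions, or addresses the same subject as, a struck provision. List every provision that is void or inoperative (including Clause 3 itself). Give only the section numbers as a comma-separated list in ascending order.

Clause 3 is struck. Clause 5 merely fixes the exemption procedure for Clause 3; with Clause 3 gone it has nothing to operate on and falls away. Under the severability clause in Clause 6, the remaining provisions continue in force. The provisions still in force are Clause 1, Clause 2, Clause 4, and Clause 6.

3, 5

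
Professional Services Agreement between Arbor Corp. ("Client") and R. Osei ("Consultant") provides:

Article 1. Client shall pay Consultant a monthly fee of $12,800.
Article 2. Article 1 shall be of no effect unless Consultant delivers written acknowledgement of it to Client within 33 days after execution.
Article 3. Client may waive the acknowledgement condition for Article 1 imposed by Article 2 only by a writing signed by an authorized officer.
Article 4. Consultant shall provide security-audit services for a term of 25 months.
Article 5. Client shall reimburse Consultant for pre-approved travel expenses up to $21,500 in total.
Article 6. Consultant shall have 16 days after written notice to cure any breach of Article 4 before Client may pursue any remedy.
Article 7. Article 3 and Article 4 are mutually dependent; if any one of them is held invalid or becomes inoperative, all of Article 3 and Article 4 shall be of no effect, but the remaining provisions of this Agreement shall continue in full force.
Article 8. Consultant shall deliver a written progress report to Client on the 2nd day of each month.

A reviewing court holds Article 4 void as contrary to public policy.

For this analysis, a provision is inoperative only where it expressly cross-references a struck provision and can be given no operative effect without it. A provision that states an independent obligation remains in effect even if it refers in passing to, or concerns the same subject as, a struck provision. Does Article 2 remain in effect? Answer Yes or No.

Yes

Article 4 is struck. The only function of Article 6 is the cure period for breach of Article 4, so it cannot stand once Article 4 is removed. Article 7 declares Article 3 and Article 4 mutually dependent; since one of them has fallen, all of them are of no effect. That brings down Article 3 as well. The remainder continues in force under Article 7. The provisions still in force are Article 1, Article 2, Article 5, Article 7, and Article 8. Article 2 is among the surviving provisions, so the answer is yes.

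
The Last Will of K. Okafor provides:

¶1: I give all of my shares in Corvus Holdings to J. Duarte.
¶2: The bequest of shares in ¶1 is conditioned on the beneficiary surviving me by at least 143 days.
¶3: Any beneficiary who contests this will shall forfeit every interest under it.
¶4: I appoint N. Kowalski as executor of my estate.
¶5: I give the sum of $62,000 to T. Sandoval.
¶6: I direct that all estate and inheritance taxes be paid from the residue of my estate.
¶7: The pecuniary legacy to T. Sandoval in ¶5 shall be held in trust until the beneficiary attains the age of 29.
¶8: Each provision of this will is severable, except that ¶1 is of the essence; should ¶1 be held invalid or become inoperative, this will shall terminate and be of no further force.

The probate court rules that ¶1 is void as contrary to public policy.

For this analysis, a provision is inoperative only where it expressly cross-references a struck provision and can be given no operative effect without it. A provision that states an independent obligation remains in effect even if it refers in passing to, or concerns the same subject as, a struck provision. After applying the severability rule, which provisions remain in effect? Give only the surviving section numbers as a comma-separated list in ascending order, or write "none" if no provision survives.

¶1 is struck. ¶2 has no operative effect of its own apart from ¶1 and is therefore inoperative. ¶8 makes ¶1 an essential term, and ¶1 is the provision held invalid; under ¶8, the entire will is therefore void. No provision of the will survives.

none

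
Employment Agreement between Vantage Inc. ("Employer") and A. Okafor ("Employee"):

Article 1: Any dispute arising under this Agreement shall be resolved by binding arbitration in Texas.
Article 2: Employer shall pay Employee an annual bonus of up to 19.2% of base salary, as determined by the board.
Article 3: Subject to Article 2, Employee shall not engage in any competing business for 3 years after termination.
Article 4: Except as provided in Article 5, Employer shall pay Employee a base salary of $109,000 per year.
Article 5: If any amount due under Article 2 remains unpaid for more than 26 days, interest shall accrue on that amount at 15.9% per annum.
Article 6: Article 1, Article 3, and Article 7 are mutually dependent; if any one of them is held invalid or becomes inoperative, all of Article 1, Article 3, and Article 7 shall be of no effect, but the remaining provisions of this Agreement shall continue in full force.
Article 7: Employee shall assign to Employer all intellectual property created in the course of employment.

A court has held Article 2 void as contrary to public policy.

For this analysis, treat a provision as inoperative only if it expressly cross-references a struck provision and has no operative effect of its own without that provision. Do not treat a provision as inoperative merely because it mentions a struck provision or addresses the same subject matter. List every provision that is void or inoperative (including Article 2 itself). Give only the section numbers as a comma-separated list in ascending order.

2, 5

Article 2 is struck. The whole of Article 5 is the default interest on the annual bonus, defined by reference to Article 2, so Article 5 cannot stand once Article 2 is removed. Article 4 mentions Article 5 but its own obligation stands independently of Article 5, so Article 4 is not affected. Article 3 mentions Article 2 but its own obligation stands independently of Article 2, so Article 3 is not affected. Article 6 ties Article 1, Article 3, and Article 7 together, but none of those is affected here; the remaining provisions continue in force under Article 6. The provisions still in force are Article 1, Article 3, Article 4, Article 6, and Article 7.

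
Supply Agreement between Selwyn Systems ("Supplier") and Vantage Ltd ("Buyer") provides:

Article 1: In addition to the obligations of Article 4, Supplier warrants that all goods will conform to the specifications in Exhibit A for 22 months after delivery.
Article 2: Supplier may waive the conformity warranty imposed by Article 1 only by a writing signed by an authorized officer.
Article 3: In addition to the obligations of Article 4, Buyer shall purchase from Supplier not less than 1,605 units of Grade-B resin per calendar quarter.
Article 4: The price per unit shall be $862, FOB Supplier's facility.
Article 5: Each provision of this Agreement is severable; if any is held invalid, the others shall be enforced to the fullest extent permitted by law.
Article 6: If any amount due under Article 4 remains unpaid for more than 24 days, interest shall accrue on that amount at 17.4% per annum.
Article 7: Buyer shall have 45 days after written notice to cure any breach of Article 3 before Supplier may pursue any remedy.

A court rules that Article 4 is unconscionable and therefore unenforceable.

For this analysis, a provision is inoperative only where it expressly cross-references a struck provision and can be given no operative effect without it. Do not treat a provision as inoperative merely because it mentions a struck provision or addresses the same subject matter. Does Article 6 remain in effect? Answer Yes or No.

Article 4 is struck. Article 6 does nothing except set the default interest on the unit price by reference to Article 4; with Article 4 gone it has no independent effect and is inoperative. Article 3 mentions Article 4 but its own obligation stands independently of Article 4, so Article 3 is not affected. Although Article 1 refers to Article 4, its operative terms do not depend on Article 4, so it remains in effect. Article 5 is a severability clause and preserves every provision that can still be given independent effect. That leaves Article 1, Article 2, Article 3, Article 5, and Article 7 in effect. Article 6 is among the inoperative provisions, so the answer is no.

No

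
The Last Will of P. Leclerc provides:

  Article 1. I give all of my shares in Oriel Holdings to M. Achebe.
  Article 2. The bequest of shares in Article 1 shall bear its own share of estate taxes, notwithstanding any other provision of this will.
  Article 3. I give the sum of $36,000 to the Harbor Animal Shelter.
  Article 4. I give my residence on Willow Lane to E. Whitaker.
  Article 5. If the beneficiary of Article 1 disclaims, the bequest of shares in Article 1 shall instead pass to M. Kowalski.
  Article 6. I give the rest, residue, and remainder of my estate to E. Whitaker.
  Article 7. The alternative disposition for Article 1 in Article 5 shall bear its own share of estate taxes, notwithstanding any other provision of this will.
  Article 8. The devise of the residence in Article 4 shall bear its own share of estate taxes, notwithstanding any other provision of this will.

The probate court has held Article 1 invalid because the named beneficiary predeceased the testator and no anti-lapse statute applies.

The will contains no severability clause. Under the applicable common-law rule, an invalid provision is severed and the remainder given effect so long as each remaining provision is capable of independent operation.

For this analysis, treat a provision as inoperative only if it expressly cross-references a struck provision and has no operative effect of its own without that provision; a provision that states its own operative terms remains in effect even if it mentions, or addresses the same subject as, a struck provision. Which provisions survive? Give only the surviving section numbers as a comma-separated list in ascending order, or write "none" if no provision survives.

3, 4, 6, 8

Article 1 is struck. Article 2 has no operative effect of its own apart from Article 1 and is therefore inoperative. The only function of Article 5 is the alternative disposition for Article 1, so it cannot stand once Article 1 is removed. Article 7 operates only by reference to Article 5, so it falls with Article 5. With no severability clause, the stated default rule severs what cannot stand and enforces each remaining provision that can operate on its own. That leaves Article 3, Article 4, Article 6, and Article 8 in effect.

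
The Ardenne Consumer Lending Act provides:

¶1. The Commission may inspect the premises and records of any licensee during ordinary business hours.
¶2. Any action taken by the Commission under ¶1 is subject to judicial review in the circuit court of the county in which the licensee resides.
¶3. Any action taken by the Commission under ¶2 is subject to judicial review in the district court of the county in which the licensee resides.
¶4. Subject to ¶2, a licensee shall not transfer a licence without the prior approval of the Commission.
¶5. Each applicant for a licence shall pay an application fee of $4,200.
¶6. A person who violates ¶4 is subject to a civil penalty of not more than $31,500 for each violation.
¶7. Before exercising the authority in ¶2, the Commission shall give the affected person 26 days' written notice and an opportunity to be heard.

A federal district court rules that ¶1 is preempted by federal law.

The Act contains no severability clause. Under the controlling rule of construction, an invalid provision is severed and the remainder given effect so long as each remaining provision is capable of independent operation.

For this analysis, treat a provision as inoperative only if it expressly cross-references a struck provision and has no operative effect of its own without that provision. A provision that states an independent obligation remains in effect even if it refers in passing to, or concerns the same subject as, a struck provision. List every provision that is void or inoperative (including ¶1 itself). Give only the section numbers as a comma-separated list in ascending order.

1, 2, 3, 7

¶1 is struck. ¶2 operates only by reference to ¶1, so it falls with ¶1. ¶3 operates only by reference to ¶2, so it falls with ¶2. ¶7 merely fixes the notice-and-hearing requirement for ¶2; with ¶2 gone it has nothing to operate on and falls away. ¶4 mentions ¶2 but its own obligation stands independently of ¶2, so ¶4 is not affected. Under the stated default rule, only provisions that cannot operate independently fall away; the rest are enforced. ¶4, ¶5, and ¶6 remain in effect.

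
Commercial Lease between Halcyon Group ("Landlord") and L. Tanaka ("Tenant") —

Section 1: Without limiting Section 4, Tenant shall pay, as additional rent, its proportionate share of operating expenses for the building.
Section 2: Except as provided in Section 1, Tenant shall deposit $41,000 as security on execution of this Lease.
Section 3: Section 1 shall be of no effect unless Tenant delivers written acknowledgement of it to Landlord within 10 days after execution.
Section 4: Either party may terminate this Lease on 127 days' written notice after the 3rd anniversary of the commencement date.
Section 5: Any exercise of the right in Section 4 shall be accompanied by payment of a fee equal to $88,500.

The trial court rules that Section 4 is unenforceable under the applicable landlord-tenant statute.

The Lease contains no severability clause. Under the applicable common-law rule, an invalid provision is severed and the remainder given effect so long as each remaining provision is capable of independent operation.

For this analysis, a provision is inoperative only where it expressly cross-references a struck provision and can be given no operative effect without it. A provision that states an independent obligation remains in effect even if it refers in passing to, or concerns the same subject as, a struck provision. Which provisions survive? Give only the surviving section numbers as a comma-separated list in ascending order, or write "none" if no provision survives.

1, 2, 3

Section 4 is struck. Section 5 operates only by reference to Section 4, so it falls with Section 4. Section 1 mentions Section 4 but its own obligation stands independently of Section 4, so Section 1 is not affected. Under the stated default rule, only provisions that cannot operate independently fall away; the rest are enforced. Section 1, Section 2, and Section 3 remain in effect.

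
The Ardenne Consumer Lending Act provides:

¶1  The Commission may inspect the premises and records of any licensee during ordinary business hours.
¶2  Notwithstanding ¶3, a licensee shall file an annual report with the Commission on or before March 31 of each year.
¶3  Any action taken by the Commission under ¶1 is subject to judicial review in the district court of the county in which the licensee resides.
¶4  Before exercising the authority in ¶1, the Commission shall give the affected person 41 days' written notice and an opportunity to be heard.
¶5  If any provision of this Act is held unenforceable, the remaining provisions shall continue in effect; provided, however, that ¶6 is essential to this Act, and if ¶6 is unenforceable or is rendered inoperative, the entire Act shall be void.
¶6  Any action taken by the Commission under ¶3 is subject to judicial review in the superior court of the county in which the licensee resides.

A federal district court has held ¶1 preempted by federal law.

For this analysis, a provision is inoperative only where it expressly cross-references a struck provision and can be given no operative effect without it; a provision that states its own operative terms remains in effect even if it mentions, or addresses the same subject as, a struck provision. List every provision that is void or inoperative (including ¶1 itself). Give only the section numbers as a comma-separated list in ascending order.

¶1 is struck. ¶3 operates only by reference to ¶1, so it falls with ¶1. ¶4 has no operative effect of its own apart from ¶1 and is therefore inoperative. The only function of ¶6 is the judicial-review right for ¶3, so it cannot stand once ¶3 is removed. ¶5 makes ¶6 an essential term, and ¶6 has been rendered inoperative by the cascade; under ¶5, the entire Act is therefore void. No provision of the Act survives.

1, 2, 3, 4, 5, 6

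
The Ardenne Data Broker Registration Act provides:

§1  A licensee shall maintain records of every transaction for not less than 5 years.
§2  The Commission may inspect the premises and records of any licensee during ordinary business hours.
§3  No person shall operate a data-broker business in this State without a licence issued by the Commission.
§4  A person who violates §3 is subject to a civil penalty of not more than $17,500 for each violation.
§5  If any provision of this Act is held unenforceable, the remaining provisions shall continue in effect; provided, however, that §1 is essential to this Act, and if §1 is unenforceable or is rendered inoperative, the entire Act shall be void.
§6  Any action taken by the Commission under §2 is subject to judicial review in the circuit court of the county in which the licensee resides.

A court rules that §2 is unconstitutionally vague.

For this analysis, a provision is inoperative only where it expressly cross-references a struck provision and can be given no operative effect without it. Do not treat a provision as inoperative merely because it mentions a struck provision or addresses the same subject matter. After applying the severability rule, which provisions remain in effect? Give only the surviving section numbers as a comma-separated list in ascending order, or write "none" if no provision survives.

1, 3, 4, 5

§2 is struck. §6 merely fixes the judicial-review right for §2; with §2 gone it has nothing to operate on and falls away. §5 makes §1 an essential term, but §1 is unaffected, so the severability proviso in §5 preserves the remaining provisions. §1, §3, §4, and §5 remain in effect.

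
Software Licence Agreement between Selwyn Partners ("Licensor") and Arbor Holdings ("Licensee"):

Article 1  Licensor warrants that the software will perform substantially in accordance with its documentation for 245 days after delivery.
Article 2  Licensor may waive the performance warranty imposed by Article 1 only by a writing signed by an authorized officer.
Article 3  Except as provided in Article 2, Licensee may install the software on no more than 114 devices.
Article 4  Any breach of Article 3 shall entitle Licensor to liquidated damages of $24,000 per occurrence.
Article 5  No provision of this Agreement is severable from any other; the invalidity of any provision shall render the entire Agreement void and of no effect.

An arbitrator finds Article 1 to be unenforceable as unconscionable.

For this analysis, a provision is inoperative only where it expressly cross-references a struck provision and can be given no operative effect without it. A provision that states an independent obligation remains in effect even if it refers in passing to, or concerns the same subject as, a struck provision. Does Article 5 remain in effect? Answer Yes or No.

No

Article 1 is struck. Article 2 has no operative effect of its own apart from Article 1 and is therefore inoperative. Article 5 provides that the Agreement is not severable, so the invalidity of any one provision voids the entire Agreement. No provision of the Agreement survives. Article 5 is among the inoperative provisions, so the answer is no.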